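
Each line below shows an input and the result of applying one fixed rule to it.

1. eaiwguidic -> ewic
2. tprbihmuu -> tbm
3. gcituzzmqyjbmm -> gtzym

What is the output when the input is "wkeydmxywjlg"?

In each case the input is transformed by: keep one character in every 3, starting at position 1 (positions 1st, 4th, 7th, ...).
"wkeydmxywjlg" → "wyxj".

wyxj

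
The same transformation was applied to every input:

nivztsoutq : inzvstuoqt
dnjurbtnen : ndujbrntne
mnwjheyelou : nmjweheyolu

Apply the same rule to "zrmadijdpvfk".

Looking at the pairs, the operation is to swap each adjacent pair of characters (1↔2, 3↔4, ...).
"zrmadijdpvfk" → "rzamiddjvpkf".

rzamiddjvpkf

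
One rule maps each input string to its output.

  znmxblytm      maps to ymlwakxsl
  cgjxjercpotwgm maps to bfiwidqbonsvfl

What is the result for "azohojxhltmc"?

The rule is to shift every letter 1 place backward in the alphabet (wrapping around).
On "azohojxhltmc" that produces "zyngniwgkslb".

zyngniwgkslb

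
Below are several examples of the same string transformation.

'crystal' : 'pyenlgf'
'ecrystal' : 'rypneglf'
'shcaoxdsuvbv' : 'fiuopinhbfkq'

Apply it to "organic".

bpevtan

In each case the input is transformed by: shift every letter 13 places forward in the alphabet (wrapping around) — i.e. ROT13, then take characters alternately from the front and the back (1st, last, 2nd, 2nd-last, ...).
Working it through for "organic": intermediate "betnavp", final "bpevtan".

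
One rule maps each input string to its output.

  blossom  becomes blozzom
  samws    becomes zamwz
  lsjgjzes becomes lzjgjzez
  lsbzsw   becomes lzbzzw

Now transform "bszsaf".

bzzzaf

The transformation: replace every "s" with "z".
So "bszsaf" becomes "bzzzaf".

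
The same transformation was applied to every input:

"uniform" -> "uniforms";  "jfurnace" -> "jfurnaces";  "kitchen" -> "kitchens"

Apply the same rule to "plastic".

In each case the input is transformed by: append "s".
For "plastic" the result is "plastics".

plastics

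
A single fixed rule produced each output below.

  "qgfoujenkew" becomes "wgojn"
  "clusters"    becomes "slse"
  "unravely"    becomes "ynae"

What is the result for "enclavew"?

Each output is the input with this applied: move the last 2 characters to the front (rotate right by 2), then keep every other character starting from the second (positions 2nd, 4th, 6th, ...).
For "enclavew", step one produces "ewenclav"; step two turns that into "wnlv".

wnlv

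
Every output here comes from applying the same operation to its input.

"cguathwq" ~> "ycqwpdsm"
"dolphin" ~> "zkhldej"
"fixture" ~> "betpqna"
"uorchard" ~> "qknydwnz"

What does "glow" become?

chks

The pattern: shift every letter 4 places backward in the alphabet (wrapping around).
For "glow" the result is "chks".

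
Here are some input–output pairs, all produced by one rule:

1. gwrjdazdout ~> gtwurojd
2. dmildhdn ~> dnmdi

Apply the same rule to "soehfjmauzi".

Looking at the pairs, the operation is to take characters alternately from the front and the back (1st, last, 2nd, 2nd-last, ...), then delete the last 3 characters.
On "soehfjmauzi": the first step gives "siozeuhafmj", and the second then gives "siozeuha".

siozeuha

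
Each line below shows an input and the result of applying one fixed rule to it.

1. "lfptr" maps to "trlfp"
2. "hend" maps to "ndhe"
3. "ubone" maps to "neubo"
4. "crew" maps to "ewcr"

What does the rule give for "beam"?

ambe

In each case the input is transformed by: move the last 2 characters to the front (rotate right by 2).
On "beam" that produces "ambe".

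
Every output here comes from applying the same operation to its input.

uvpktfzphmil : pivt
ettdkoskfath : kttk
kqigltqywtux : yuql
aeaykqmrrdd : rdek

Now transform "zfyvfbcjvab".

The rule is to keep one character in every 3, starting at position 2 (positions 2nd, 5th, 8th, ...), then move the last 2 characters to the front (rotate right by 2).
On "zfyvfbcjvab": the first step gives "ffjb", and the second then gives "jbff".

jbff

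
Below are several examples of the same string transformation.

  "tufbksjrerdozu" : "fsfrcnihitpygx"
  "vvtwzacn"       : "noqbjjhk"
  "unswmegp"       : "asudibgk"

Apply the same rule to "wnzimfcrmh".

In each case the input is transformed by: shift every letter 12 places backward in the alphabet (wrapping around), then swap the front and back halves of the string.
For "wnzimfcrmh" the result is "tqfavkbnwa".

tqfavkbnwa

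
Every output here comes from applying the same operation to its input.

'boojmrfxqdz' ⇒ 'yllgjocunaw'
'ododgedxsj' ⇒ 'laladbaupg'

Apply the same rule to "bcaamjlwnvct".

yzxxjgitkszq

Looking at the pairs, the operation is to shift every letter 3 places backward in the alphabet (wrapping around).
So "bcaamjlwnvct" becomes "yzxxjgitkszq".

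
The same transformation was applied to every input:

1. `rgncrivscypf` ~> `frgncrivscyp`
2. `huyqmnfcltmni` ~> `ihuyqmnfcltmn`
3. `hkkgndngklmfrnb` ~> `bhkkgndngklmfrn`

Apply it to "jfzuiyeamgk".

kjfzuiyeamg

The pattern: move the last character to the front.
Doing the same to "jfzuiyeamgk": "kjfzuiyeamg".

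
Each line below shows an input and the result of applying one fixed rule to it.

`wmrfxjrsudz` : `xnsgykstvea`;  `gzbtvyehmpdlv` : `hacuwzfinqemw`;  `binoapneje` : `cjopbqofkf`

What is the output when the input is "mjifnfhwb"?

The pattern: shift every letter 1 place forward in the alphabet (wrapping around).
"mjifnfhwb" → "nkjgogixc".

nkjgogixc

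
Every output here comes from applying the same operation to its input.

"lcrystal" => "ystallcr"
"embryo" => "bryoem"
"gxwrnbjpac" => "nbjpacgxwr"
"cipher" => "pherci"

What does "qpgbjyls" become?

bjylsqpg

Looking at the pairs, the operation is to swap the front and back halves of the string, then move the last character to the front.
Applying both steps to "qpgbjyls": "jylsqpgb", then "bjylsqpg".
(Check on "lcrystal": → "stallcry" → "ystallcr" ✓)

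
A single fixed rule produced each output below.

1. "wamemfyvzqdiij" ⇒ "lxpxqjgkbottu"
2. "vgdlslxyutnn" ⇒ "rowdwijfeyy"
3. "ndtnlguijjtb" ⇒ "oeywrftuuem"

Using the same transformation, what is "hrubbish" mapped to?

What's happening: delete the first character, then shift every letter 11 places forward in the alphabet (wrapping around).
"hrubbish" → "rubbish" → "cfmmtds".

cfmmtds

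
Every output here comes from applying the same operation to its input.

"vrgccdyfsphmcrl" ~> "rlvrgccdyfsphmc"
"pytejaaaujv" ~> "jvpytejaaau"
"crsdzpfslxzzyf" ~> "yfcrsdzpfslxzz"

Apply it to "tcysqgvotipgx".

gxtcysqgvotip

What's happening: move the last 2 characters to the front (rotate right by 2).
Doing the same to "tcysqgvotipgx": "gxtcysqgvotip".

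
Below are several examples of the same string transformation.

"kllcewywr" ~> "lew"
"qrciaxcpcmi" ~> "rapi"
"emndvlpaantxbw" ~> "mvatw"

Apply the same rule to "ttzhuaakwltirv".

The transformation: keep one character in every 3, starting at position 2 (positions 2nd, 5th, 8th, ...).
"ttzhuaakwltirv" → "tuktv".

tuktv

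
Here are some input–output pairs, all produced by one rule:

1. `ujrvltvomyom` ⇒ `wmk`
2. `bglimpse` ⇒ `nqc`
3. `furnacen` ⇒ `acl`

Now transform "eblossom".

The rule is to shift every letter 2 places backward in the alphabet (wrapping around), then keep only the last 3 characters.
Starting from "eblossom": after the first operation, "czjmqqmk"; after the second, "qmk".

qmk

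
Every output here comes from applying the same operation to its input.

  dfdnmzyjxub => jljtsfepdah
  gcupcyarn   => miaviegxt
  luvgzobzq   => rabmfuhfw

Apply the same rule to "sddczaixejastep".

Looking at the pairs, the operation is to shift every letter 6 places forward in the alphabet (wrapping around).
Applying that to "sddczaixejastep" gives "yjjifgodkpgyzkv".

yjjifgodkpgyzkv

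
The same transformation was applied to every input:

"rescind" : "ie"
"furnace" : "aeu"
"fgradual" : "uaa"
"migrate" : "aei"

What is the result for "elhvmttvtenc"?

Looking at the pairs, the operation is to move the last 3 characters to the front (rotate right by 3), then keep only the vowels.
Working it through for "elhvmttvtenc": intermediate "encelhvmttvt", final "ee".

ee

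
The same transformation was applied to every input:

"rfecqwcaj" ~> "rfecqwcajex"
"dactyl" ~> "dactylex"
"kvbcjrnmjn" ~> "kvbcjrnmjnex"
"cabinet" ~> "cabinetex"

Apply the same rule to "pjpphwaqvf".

The pattern: append "ex".
For "pjpphwaqvf" the result is "pjpphwaqvfex".

pjpphwaqvfex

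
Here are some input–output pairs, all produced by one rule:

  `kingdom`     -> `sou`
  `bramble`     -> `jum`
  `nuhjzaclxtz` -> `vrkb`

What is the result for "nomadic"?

vik

Looking at the pairs, the operation is to keep one character in every 3, starting at position 1 (positions 1st, 4th, 7th, ...), then shift every letter 8 places forward in the alphabet (wrapping around).
For "nomadic" the result is "vik".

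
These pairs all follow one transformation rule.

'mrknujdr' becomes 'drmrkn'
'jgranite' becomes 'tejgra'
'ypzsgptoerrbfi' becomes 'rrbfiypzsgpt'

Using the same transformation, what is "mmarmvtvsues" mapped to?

The transformation: swap the front and back halves of the string, then delete the first 2 characters.
For "mmarmvtvsues", step one produces "tvsuesmmarmv"; step two turns that into "suesmmarmv".

suesmmarmv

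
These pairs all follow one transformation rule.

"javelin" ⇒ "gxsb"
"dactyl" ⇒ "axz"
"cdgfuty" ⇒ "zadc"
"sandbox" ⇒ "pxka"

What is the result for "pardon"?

The rule is to shift every letter 3 places backward in the alphabet (wrapping around), then delete the last 3 characters.
Starting from "pardon": after the first operation, "mxoalk"; after the second, "mxo".

mxo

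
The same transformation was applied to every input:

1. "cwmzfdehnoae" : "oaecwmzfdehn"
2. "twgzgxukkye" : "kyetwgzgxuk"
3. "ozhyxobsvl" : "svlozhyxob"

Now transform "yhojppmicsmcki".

ckiyhojppmicsm

The pattern: move the last 3 characters to the front (rotate right by 3).
So "yhojppmicsmcki" becomes "ckiyhojppmicsm".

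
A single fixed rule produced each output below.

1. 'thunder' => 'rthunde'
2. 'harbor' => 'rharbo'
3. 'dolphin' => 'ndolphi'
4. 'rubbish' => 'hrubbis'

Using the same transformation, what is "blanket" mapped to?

The rule is to move the last character to the front.
"blanket" → "tblanke".

tblanke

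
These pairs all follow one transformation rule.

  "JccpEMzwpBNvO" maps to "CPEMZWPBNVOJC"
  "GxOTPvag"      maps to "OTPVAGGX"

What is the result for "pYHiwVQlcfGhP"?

In each case the input is transformed by: move the first 2 characters to the end (rotate left by 2), then convert every letter to uppercase.
Applying both steps to "pYHiwVQlcfGhP": "HiwVQlcfGhPpY", then "HIWVQLCFGHPPY".
(Check on "GxOTPvag": → "OTPvagGx" → "OTPVAGGX" ✓)

HIWVQLCFGHPPY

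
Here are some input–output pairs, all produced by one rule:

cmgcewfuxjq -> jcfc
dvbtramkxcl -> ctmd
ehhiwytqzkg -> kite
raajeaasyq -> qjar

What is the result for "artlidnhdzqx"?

The transformation: keep one character in every 3, starting at position 1 (positions 1st, 4th, 7th, ...), then swap the first and last characters.
On "artlidnhdzqx": the first step gives "alnz", and the second then gives "zlna".

zlna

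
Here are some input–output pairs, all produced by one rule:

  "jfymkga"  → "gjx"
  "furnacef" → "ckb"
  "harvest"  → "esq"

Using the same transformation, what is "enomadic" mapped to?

The transformation: keep one character in every 3, starting at position 1 (positions 1st, 4th, 7th, ...), then shift every letter 3 places backward in the alphabet (wrapping around).
"enomadic" → "bjf".
(Check on "harvest": → "hvt" → "esq" ✓)

bjf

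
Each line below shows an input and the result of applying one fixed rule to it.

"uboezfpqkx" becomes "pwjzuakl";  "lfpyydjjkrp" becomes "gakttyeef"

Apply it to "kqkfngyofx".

flfaibtj

The pattern: shift every letter 5 places backward in the alphabet (wrapping around), then delete the last 2 characters.
Working it through for "kqkfngyofx": intermediate "flfaibtjas", final "flfaibtj".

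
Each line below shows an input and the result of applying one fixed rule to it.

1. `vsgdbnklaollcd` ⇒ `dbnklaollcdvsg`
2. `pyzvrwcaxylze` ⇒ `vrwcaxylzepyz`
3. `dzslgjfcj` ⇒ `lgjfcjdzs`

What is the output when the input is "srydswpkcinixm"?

dswpkcinixmsry

The transformation: move the first 3 characters to the end (rotate left by 3).
Applying that to "srydswpkcinixm" gives "dswpkcinixmsry".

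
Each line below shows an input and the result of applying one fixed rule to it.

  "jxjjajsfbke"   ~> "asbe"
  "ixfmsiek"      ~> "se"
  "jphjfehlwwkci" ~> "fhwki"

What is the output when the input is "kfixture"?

What's happening: delete the first 3 characters, then keep every other character starting from the second (positions 2nd, 4th, 6th, ...).
Applying both steps to "kfixture": "xture", then "tr".

tr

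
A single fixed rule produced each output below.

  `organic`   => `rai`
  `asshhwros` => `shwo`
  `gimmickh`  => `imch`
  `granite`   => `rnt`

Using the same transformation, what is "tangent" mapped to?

agn

Each output is the input with this applied: keep every other character starting from the second (positions 2nd, 4th, 6th, ...).
So "tangent" becomes "agn".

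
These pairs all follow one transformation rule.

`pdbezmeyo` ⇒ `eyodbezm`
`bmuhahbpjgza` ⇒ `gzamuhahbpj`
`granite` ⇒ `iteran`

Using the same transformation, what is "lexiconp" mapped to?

onpexic

The transformation: delete the first character, then move the last 3 characters to the front (rotate right by 3).
On "lexiconp" that produces "onpexic".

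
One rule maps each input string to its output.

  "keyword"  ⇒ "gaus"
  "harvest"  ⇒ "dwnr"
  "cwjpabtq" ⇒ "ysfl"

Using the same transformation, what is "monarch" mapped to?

The rule is to shift every letter 4 places backward in the alphabet (wrapping around), then keep only the first 4 characters.
"monarch" → "ikjwnyd" → "ikjw".

ikjw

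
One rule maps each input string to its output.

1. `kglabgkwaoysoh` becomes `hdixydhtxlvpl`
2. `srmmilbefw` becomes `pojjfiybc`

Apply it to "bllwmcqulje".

Looking at the pairs, the operation is to delete the last character, then shift every letter 3 places backward in the alphabet (wrapping around).
On "bllwmcqulje": the first step gives "bllwmcqulj", and the second then gives "yiitjznrig".

yiitjznrig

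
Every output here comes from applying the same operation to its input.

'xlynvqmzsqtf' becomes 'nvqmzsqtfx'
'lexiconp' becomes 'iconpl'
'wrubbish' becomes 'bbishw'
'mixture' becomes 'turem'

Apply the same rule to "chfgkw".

gkwc

The transformation: move the first 3 characters to the end (rotate left by 3), then delete the last 2 characters.
Applying both steps to "chfgkw": "gkwchf", then "gkwc".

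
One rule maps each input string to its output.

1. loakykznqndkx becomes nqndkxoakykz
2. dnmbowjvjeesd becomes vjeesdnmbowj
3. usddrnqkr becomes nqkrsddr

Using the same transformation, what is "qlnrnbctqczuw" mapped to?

In each case the input is transformed by: delete the first character, then swap the front and back halves of the string.
"qlnrnbctqczuw" → "lnrnbctqczuw" → "tqczuwlnrnbc".

tqczuwlnrnbc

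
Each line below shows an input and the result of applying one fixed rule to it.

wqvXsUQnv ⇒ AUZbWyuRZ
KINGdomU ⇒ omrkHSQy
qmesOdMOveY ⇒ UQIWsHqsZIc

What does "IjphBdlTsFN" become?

mNTLfHPxWjr

Each output is the input with this applied: shift every letter 4 places forward in the alphabet (wrapping around), then flip the case of every letter.
Starting from "IjphBdlTsFN": after the first operation, "MntlFhpXwJR"; after the second, "mNTLfHPxWjr".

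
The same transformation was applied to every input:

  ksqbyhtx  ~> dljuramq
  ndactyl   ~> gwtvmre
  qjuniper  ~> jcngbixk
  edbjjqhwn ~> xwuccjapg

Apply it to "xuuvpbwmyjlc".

qnnoiupfrcev

Rule — shift every letter 7 places backward in the alphabet (wrapping around).
Applying that to "xuuvpbwmyjlc" gives "qnnoiupfrcev".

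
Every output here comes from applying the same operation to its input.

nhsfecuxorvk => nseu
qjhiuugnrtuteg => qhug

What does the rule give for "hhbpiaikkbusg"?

The transformation: keep every other character starting from the first (positions 1st, 3rd, 5th, ...), then keep only the first 4 characters.
On "hhbpiaikkbusg" that produces "hbii".

hbii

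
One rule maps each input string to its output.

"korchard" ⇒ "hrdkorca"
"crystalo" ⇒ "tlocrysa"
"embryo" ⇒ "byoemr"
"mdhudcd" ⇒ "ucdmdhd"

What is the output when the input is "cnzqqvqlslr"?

Each output is the input with this applied: move the last 3 characters to the front (rotate right by 3), then swap the first and last characters.
On "cnzqqvqlslr": the first step gives "slrcnzqqvql", and the second then gives "llrcnzqqvqs".

llrcnzqqvqs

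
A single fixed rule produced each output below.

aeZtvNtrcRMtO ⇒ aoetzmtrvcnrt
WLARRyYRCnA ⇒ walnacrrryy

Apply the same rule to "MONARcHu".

muohncar

In each case the input is transformed by: take characters alternately from the front and the back (1st, last, 2nd, 2nd-last, ...), then convert every letter to lowercase.
On "MONARcHu" that produces "muohncar".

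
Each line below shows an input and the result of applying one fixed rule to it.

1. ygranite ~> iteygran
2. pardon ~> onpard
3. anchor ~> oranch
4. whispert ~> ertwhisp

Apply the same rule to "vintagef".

gefvinta

Each output is the input with this applied: move the first character to the end, then swap the front and back halves of the string.
Applying both steps to "vintagef": "intagefv", then "gefvinta".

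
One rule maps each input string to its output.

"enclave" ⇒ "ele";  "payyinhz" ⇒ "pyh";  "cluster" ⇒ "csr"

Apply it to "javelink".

The pattern: keep one character in every 3, starting at position 1 (positions 1st, 4th, 7th, ...).
On "javelink" that produces "jen".

jen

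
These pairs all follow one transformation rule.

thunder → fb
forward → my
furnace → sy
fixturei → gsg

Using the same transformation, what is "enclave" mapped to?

ly

The pattern: keep one character in every 3, starting at position 2 (positions 2nd, 5th, 8th, ...), then shift every letter 2 places backward in the alphabet (wrapping around).
Applying both steps to "enclave": "na", then "ly".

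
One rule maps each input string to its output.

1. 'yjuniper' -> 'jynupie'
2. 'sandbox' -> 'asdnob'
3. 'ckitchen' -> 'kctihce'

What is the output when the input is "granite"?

In each case the input is transformed by: delete the last character, then swap each adjacent pair of characters (1↔2, 3↔4, ...).
Starting from "granite": after the first operation, "granit"; after the second, "rgnati".

rgnati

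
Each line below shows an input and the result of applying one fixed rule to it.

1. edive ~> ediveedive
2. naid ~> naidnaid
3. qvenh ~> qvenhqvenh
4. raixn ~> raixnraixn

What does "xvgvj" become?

xvgvjxvgvj

The rule is to write the whole string twice.
Applying that to "xvgvj" gives "xvgvjxvgvj".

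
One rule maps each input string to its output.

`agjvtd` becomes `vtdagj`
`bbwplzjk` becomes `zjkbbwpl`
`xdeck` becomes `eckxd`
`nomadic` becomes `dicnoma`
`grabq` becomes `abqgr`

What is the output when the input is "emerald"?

The transformation: move the last 3 characters to the front (rotate right by 3).
On "emerald" that produces "aldemer".

aldemer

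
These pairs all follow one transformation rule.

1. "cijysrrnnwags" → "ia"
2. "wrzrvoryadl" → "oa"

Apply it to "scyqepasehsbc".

eae

Looking at the pairs, the operation is to keep only the vowels.
Doing the same to "scyqepasehsbc": "eae".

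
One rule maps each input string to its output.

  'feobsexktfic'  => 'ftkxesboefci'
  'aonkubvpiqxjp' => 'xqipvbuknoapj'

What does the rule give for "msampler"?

Looking at the pairs, the operation is to move the last 2 characters to the front (rotate right by 2), then reverse the string.
So "msampler" becomes "lpmasmre".

lpmasmre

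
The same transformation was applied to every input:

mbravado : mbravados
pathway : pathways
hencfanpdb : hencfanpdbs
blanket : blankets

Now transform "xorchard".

In each case the input is transformed by: append "s".
"xorchard" → "xorchards".

xorchards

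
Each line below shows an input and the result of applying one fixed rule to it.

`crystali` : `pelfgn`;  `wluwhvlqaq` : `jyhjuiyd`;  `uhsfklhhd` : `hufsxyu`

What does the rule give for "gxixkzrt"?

The rule is to shift every letter 13 places forward in the alphabet (wrapping around) — i.e. ROT13, then delete the last 2 characters.
Starting from "gxixkzrt": after the first operation, "tkvkxmeg"; after the second, "tkvkxm".

tkvkxm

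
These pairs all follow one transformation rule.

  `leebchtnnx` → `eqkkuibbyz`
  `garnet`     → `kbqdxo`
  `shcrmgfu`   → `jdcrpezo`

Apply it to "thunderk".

abohqerk

Each output is the input with this applied: shift every letter 3 places backward in the alphabet (wrapping around), then swap the front and back halves of the string.
Working it through for "thunderk": intermediate "qerkaboh", final "abohqerk".
(Check on "garnet": → "dxokbq" → "kbqdxo" ✓)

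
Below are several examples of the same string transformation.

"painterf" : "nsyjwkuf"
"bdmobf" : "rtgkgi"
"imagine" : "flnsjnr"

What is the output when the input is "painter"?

The pattern: shift every letter 5 places forward in the alphabet (wrapping around), then move the first 2 characters to the end (rotate left by 2).
Starting from "painter": after the first operation, "ufnsyjw"; after the second, "nsyjwuf".

nsyjwuf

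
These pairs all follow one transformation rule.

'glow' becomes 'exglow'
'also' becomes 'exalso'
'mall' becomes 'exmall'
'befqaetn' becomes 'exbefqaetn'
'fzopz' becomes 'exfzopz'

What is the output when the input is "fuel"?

exfuel

The transformation: prepend "ex".
For "fuel" the result is "exfuel".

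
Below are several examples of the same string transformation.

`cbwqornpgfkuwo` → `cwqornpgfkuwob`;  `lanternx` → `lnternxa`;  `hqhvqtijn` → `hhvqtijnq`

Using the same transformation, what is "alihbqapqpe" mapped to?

aihbqapqpel

Each output is the input with this applied: move the first character to the end, then swap the first and last characters.
On "alihbqapqpe": the first step gives "lihbqapqpea", and the second then gives "aihbqapqpel".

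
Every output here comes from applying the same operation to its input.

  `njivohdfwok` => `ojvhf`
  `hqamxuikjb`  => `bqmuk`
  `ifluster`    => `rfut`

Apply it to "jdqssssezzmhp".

Each output is the input with this applied: keep every other character starting from the second (positions 2nd, 4th, 6th, ...), then move the last character to the front.
Starting from "jdqssssezzmhp": after the first operation, "dssezh"; after the second, "hdssez".

hdssez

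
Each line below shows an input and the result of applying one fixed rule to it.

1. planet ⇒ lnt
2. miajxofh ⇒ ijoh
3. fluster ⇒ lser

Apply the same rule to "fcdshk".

csk

In each case the input is transformed by: swap each adjacent pair of characters (1↔2, 3↔4, ...), then keep every other character starting from the first (positions 1st, 3rd, 5th, ...).
Working it through for "fcdshk": intermediate "cfsdkh", final "csk".
(Check on "fluster": → "lfsuetr" → "lser" ✓)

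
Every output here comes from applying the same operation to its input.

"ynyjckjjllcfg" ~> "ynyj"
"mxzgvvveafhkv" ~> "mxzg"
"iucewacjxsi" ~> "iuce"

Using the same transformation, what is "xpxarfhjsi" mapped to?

xpxa

The rule is to keep only the first 4 characters.
So "xpxarfhjsi" becomes "xpxa".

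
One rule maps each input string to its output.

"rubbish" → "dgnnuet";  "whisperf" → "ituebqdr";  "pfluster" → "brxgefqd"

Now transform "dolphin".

The pattern: shift every letter 12 places forward in the alphabet (wrapping around).
On "dolphin" that produces "paxbtuz".

paxbtuz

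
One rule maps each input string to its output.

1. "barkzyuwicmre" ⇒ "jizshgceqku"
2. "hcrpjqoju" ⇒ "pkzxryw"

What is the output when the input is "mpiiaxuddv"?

What's happening: delete the last 2 characters, then shift every letter 8 places forward in the alphabet (wrapping around).
"mpiiaxuddv" → "mpiiaxud" → "uxqqifcl".

uxqqifcl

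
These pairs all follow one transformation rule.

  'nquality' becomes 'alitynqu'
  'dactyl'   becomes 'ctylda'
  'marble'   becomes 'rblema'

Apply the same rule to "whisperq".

sperqwhi

Looking at the pairs, the operation is to swap the front and back halves of the string, then move the last character to the front.
Working it through for "whisperq": intermediate "perqwhis", final "sperqwhi".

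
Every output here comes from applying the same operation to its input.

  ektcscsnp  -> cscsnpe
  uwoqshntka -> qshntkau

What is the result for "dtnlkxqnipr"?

In each case the input is transformed by: move the first 3 characters to the end (rotate left by 3), then delete the last 2 characters.
Doing the same to "dtnlkxqnipr": "lkxqniprd".

lkxqniprd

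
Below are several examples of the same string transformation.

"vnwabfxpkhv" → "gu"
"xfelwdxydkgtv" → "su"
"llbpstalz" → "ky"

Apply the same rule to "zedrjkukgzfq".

ep

The rule is to shift every letter 1 place backward in the alphabet (wrapping around), then keep only the last 2 characters.
On "zedrjkukgzfq": the first step gives "ydcqijtjfyep", and the second then gives "ep".
(Check on "xfelwdxydkgtv": → "wedkvcwxcjfsu" → "su" ✓)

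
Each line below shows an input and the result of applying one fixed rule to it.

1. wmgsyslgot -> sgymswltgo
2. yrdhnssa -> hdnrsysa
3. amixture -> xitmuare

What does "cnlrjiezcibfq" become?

rljniceqzfcbi

The transformation: move the first 3 characters to the end (rotate left by 3), then take characters alternately from the front and the back (1st, last, 2nd, 2nd-last, ...).
Applying both steps to "cnlrjiezcibfq": "rjiezcibfqcnl", then "rljniceqzfcbi".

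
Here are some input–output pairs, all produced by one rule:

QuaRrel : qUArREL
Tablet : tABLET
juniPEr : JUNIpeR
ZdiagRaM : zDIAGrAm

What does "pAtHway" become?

The transformation: flip the case of every letter.
Applying that to "pAtHway" gives "PaThWAY".

PaThWAY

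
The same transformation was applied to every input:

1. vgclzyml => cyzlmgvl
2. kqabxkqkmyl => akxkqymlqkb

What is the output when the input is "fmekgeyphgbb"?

eegpyghbbmfk

Rule — swap each adjacent pair of characters (1↔2, 3↔4, ...), then move the first 3 characters to the end (rotate left by 3).
On "fmekgeyphgbb": the first step gives "mfkeegpyghbb", and the second then gives "eegpyghbbmfk".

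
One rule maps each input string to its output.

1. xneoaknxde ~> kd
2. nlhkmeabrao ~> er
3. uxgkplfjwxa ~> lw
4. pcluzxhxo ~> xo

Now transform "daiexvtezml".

vz

What's happening: keep one character in every 3, starting at position 3 (positions 3rd, 6th, 9th, ...), then delete the first character.
For "daiexvtezml", step one produces "ivz"; step two turns that into "vz".
(Check on "xneoaknxde": → "ekd" → "kd" ✓)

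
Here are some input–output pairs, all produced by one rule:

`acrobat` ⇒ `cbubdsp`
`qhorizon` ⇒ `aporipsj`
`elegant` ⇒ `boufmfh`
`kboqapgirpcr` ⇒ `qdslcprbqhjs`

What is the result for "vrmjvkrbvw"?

The rule is to shift every letter 1 place forward in the alphabet (wrapping around), then move the last 3 characters to the front (rotate right by 3).
Working it through for "vrmjvkrbvw": intermediate "wsnkwlscwx", final "cwxwsnkwls".

cwxwsnkwls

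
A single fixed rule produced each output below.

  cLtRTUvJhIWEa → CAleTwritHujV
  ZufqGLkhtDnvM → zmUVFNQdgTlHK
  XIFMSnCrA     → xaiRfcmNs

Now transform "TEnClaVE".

teevNAcL

What's happening: flip the case of every letter, then take characters alternately from the front and the back (1st, last, 2nd, 2nd-last, ...).
For "TEnClaVE", step one produces "teNcLAve"; step two turns that into "teevNAcL".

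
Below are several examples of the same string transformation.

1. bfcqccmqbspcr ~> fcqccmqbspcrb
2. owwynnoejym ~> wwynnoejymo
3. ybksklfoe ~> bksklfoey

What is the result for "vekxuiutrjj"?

What's happening: move the first character to the end.
Applying that to "vekxuiutrjj" gives "ekxuiutrjjv".

ekxuiutrjjv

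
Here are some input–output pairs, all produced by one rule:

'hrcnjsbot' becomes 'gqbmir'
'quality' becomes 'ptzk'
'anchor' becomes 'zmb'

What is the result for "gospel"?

fnr

The transformation: delete the last 3 characters, then shift every letter 1 place backward in the alphabet (wrapping around).
"gospel" → "gos" → "fnr".
(Check on "anchor": → "anc" → "zmb" ✓)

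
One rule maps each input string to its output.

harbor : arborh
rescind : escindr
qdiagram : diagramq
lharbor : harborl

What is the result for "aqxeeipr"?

qxeeipra

Looking at the pairs, the operation is to move the first character to the end.
So "aqxeeipr" becomes "qxeeipra".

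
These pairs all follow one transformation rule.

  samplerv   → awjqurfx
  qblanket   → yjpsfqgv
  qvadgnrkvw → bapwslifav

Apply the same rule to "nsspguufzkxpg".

Looking at the pairs, the operation is to reverse the string, then shift every letter 5 places forward in the alphabet (wrapping around).
Applying both steps to "nsspguufzkxpg": "gpxkzfuugpssn", then "lucpekzzluxxs".

lucpekzzluxxs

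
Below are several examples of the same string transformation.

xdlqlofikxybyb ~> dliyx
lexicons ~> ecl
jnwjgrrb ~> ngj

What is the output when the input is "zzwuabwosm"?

zao

The rule is to swap the first and last characters, then keep one character in every 3, starting at position 2 (positions 2nd, 5th, 8th, ...).
Doing the same to "zzwuabwosm": "zao".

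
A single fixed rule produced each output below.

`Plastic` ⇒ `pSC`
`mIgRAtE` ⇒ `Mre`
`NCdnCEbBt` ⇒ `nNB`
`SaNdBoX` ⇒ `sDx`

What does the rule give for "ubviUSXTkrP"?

UIxR

The transformation: keep one character in every 3, starting at position 1 (positions 1st, 4th, 7th, ...), then flip the case of every letter.
Applying both steps to "ubviUSXTkrP": "uiXr", then "UIxR".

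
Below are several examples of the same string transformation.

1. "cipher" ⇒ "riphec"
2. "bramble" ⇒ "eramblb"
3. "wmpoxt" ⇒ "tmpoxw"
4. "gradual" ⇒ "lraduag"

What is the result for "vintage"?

eintagv

Rule — swap the first and last characters.
On "vintage" that produces "eintagv".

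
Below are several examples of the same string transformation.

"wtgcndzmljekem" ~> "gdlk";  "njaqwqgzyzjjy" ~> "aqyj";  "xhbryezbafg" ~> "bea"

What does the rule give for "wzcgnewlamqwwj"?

ceaw

In each case the input is transformed by: keep one character in every 3, starting at position 3 (positions 3rd, 6th, 9th, ...).
"wzcgnewlamqwwj" → "ceaw".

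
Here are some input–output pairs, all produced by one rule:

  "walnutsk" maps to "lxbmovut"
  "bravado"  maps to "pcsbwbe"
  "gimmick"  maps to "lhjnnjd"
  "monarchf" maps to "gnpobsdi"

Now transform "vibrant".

Looking at the pairs, the operation is to shift every letter 1 place forward in the alphabet (wrapping around), then move the last character to the front.
"vibrant" → "wjcsbou" → "uwjcsbo".

uwjcsbo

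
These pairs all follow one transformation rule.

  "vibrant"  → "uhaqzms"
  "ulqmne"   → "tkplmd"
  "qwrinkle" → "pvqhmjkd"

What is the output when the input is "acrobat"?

In each case the input is transformed by: shift every letter 1 place backward in the alphabet (wrapping around).
Doing the same to "acrobat": "zbqnazs".

zbqnazs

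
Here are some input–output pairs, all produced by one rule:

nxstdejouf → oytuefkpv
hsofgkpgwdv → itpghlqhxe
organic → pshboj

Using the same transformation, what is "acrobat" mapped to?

The pattern: shift every letter 1 place forward in the alphabet (wrapping around), then delete the last character.
For "acrobat", step one produces "bdspcbu"; step two turns that into "bdspcb".

bdspcb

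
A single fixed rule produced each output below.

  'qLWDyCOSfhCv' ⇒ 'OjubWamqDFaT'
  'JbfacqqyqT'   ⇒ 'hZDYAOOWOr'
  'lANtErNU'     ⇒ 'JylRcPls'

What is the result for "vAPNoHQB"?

TynlMfoz

Rule — shift every letter 2 places backward in the alphabet (wrapping around), then flip the case of every letter.
On "vAPNoHQB" that produces "TynlMfoz".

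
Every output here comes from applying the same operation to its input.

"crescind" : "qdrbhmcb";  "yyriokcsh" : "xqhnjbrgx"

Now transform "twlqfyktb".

vkpexjsas

The pattern: shift every letter 1 place backward in the alphabet (wrapping around), then move the first character to the end.
For "twlqfyktb" the result is "vkpexjsas".
(Check on "yyriokcsh": → "xxqhnjbrg" → "xqhnjbrgx" ✓)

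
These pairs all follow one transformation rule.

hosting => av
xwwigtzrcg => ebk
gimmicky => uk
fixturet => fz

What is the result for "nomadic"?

uq

The rule is to shift every letter 8 places forward in the alphabet (wrapping around), then keep one character in every 3, starting at position 3 (positions 3rd, 6th, 9th, ...).
Applying both steps to "nomadic": "vwuilqk", then "uq".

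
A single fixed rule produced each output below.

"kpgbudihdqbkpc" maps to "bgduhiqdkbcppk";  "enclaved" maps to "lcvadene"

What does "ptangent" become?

naegtntp

The transformation: move the first 2 characters to the end (rotate left by 2), then swap each adjacent pair of characters (1↔2, 3↔4, ...).
Starting from "ptangent": after the first operation, "angentpt"; after the second, "naegtntp".
(Check on "kpgbudihdqbkpc": → "gbudihdqbkpckp" → "bgduhiqdkbcppk" ✓)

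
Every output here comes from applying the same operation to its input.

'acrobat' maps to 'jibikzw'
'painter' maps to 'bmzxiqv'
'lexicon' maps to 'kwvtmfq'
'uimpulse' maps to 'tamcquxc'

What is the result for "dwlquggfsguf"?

The rule is to move the last 3 characters to the front (rotate right by 3), then shift every letter 8 places forward in the alphabet (wrapping around).
"dwlquggfsguf" → "ocnletycoona".

ocnletycoona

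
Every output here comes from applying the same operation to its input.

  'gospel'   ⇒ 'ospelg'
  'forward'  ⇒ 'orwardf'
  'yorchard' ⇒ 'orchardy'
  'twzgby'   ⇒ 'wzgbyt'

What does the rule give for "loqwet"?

oqwetl

Each output is the input with this applied: move the first character to the end.
On "loqwet" that produces "oqwetl".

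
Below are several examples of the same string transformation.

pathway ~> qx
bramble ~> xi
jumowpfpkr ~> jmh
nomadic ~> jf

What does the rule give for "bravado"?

In each case the input is transformed by: keep one character in every 3, starting at position 3 (positions 3rd, 6th, 9th, ...), then shift every letter 3 places backward in the alphabet (wrapping around).
For "bravado", step one produces "ad"; step two turns that into "xa".

xa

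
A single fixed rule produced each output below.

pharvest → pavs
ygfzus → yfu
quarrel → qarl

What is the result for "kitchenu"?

Rule — keep every other character starting from the first (positions 1st, 3rd, 5th, ...).
Applying that to "kitchenu" gives "kthn".

kthn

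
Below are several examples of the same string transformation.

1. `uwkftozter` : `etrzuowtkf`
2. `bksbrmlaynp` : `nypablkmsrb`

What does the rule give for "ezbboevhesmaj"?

Looking at the pairs, the operation is to move the last 2 characters to the front (rotate right by 2), then take characters alternately from the front and the back (1st, last, 2nd, 2nd-last, ...).
For "ezbboevhesmaj", step one produces "ajezbboevhesm"; step two turns that into "amjseezhbvbeo".
(Check on "bksbrmlaynp": → "npbksbrmlay" → "nypablkmsrb" ✓)

amjseezhbvbeo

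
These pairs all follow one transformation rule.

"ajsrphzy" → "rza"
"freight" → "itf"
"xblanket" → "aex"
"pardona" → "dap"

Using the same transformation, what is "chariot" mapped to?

rtc

Looking at the pairs, the operation is to keep one character in every 3, starting at position 1 (positions 1st, 4th, 7th, ...), then move the first character to the end.
"chariot" → "crt" → "rtc".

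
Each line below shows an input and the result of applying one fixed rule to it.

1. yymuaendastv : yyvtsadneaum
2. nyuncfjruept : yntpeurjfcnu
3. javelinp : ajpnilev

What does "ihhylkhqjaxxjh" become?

The pattern: move the first 2 characters to the end (rotate left by 2), then reverse the string.
On "ihhylkhqjaxxjh": the first step gives "hylkhqjaxxjhih", and the second then gives "hihjxxajqhklyh".

hihjxxajqhklyh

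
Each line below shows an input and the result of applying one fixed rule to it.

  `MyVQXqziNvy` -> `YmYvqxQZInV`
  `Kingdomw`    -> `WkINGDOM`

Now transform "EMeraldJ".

Rule — flip the case of every letter, then move the last character to the front.
For "EMeraldJ", step one produces "emERALDj"; step two turns that into "jemERALD".
(Check on "Kingdomw": → "kINGDOMW" → "WkINGDOM" ✓)

jemERALD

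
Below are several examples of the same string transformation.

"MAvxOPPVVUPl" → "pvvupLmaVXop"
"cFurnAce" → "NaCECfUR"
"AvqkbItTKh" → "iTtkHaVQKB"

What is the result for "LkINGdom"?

Rule — swap the front and back halves of the string, then flip the case of every letter.
Doing the same to "LkINGdom": "gDOMlKin".

gDOMlKin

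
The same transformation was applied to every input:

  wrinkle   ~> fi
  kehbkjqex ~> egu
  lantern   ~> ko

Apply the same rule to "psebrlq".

Rule — shift every letter 3 places backward in the alphabet (wrapping around), then keep one character in every 3, starting at position 3 (positions 3rd, 6th, 9th, ...).
For "psebrlq", step one produces "mpbyoin"; step two turns that into "bi".

bi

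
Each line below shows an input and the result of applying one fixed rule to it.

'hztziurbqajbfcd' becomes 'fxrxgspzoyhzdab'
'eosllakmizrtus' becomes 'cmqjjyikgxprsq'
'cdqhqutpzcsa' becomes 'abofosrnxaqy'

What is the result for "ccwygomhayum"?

Each output is the input with this applied: shift every letter 2 places backward in the alphabet (wrapping around).
"ccwygomhayum" → "aauwemkfywsk".

aauwemkfywsk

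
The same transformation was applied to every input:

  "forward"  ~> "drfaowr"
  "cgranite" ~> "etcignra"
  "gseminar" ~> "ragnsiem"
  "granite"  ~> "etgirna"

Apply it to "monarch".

What's happening: move the last character to the front, then take characters alternately from the front and the back (1st, last, 2nd, 2nd-last, ...).
Working it through for "monarch": intermediate "hmonarc", final "hcmroan".

hcmroan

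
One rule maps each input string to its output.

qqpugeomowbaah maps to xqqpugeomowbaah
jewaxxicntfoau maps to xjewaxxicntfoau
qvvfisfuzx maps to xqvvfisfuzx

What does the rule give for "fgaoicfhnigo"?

xfgaoicfhnigo

The rule is to prepend "x".
On "fgaoicfhnigo" that produces "xfgaoicfhnigo".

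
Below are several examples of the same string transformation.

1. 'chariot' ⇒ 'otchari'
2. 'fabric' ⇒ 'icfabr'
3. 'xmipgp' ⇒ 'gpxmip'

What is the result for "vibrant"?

ntvibra

What's happening: move the last 2 characters to the front (rotate right by 2).
For "vibrant" the result is "ntvibra".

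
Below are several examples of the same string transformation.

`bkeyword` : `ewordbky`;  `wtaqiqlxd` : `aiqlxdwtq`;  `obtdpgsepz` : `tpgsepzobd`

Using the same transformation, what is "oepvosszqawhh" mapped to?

Rule — move the first 3 characters to the end (rotate left by 3), then swap the first and last characters.
Working it through for "oepvosszqawhh": intermediate "vosszqawhhoep", final "posszqawhhoev".

posszqawhhoev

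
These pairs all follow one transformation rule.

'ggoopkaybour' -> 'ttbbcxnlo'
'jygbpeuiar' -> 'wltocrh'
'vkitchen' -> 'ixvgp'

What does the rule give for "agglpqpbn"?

The rule is to shift every letter 13 places forward in the alphabet (wrapping around) — i.e. ROT13, then delete the last 3 characters.
On "agglpqpbn": the first step gives "nttycdcoa", and the second then gives "nttycd".

nttycd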